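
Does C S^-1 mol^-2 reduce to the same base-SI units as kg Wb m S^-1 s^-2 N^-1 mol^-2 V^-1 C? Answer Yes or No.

Left side:
  C = A·s = s·A (charge = current × time).
  S = 1/Ω (conductance is reciprocal resistance),
      = kg⁻¹·m⁻²·s³·A².
  So S⁻¹ = kg·m²·s⁻³·A⁻².
  Combining: C·S⁻¹·mol⁻² = (s·A) · (kg·m²·s⁻³·A⁻²) · mol⁻² = kg·m²·s⁻²·A⁻¹·mol⁻².
Right side:
  Wb = kg·m²·s⁻²·A⁻¹.
  S = kg⁻¹·m⁻²·s³·A².
  So S⁻¹ = kg·m²·s⁻³·A⁻².
  N = kg·m·s⁻².
  So N⁻¹ = kg⁻¹·m⁻¹·s².
  V = kg·m²·s⁻³·A⁻¹.
  So V⁻¹ = kg⁻¹·m⁻²·s³·A.
  C = s·A.
  Combining: kg·Wb·m·S⁻¹·s⁻²·N⁻¹·mol⁻²·V⁻¹·C = kg · (kg·m²·s⁻²·A⁻¹) · m · (kg·m²·s⁻³·A⁻²) · s⁻² · (kg⁻¹·m⁻¹·s²) · mol⁻² · (kg⁻¹·m⁻²·s³·A) · (s·A) = kg·m²·s⁻¹·A⁻¹·mol⁻².
Left is kg·m²·s⁻²·A⁻¹·mol⁻²; right is kg·m²·s⁻¹·A⁻¹·mol⁻² — different.

No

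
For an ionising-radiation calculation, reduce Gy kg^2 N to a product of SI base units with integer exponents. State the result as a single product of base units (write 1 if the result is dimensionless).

Gy = m²·s⁻².
N = kg·m·s⁻².
Combining: Gy·kg²·N = (m²·s⁻²) · kg² · (kg·m·s⁻²) = kg³·m³·s⁻⁴.

kg³·m³·s⁻⁴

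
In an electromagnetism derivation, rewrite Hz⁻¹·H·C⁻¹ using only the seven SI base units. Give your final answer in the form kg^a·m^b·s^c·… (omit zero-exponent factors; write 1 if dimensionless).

Hz = s⁻¹.
So Hz⁻¹ = s.
H = kg·m²·s⁻²·A⁻².
C = s·A.
So C⁻¹ = s⁻¹·A⁻¹.
Combining: Hz⁻¹·H·C⁻¹ = s · (kg·m²·s⁻²·A⁻²) · (s⁻¹·A⁻¹) = kg·m²·s⁻²·A⁻³.

kg·m²·s⁻²·A⁻³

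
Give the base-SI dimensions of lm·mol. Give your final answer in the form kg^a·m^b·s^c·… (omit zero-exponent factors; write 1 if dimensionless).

mol·cd

lm = cd.
Combining: lm·mol = cd · mol = mol·cd.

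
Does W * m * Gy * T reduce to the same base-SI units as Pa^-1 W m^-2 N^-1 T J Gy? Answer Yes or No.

No

Left side:
  W = kg·m²·s⁻³.
  Gy = m²·s⁻².
  T = kg·s⁻²·A⁻¹.
  Combining: W·m·Gy·T = (kg·m²·s⁻³) · m · (m²·s⁻²) · (kg·s⁻²·A⁻¹) = kg²·m⁵·s⁻⁷·A⁻¹.
Right side:
  Pa = N/m² (pressure = force per area),
      = kg·m⁻¹·s⁻².
  So Pa⁻¹ = kg⁻¹·m·s².
  W = J/s (power = energy per time),
      = kg·m²·s⁻³.
  N = kg·m/s² = kg·m·s⁻² (force = mass × acceleration).
  So N⁻¹ = kg⁻¹·m⁻¹·s².
  T = Wb/m² (flux density = flux per area),
      = kg·s⁻²·A⁻¹.
  J = N·m (work = force × distance),
      = kg·m²·s⁻².
  Gy = J/kg (absorbed dose = energy per mass),
      = m²·s⁻².
  Combining: Pa⁻¹·W·m⁻²·N⁻¹·T·J·Gy = (kg⁻¹·m·s²) · (kg·m²·s⁻³) · m⁻² · (kg⁻¹·m⁻¹·s²) · (kg·s⁻²·A⁻¹) · (kg·m²·s⁻²) · (m²·s⁻²) = kg·m⁴·s⁻⁵·A⁻¹.
Left is kg²·m⁵·s⁻⁷·A⁻¹; right is kg·m⁴·s⁻⁵·A⁻¹ — different.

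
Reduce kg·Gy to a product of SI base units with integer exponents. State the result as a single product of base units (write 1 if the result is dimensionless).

kg·m²·s⁻²

Gy = J/kg (absorbed dose = energy per mass),
    = m²·s⁻².
Combining: kg·Gy = kg · (m²·s⁻²) = kg·m²·s⁻².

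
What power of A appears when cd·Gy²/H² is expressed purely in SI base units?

4

H = Wb/A (inductance = flux per current),
    = kg·m²·s⁻²·A⁻².
So H⁻² = kg⁻²·m⁻⁴·s⁴·A⁴.
Gy = J/kg (absorbed dose = energy per mass),
    = m²·s⁻².
So Gy² = m⁴·s⁻⁴.
Combining: cd·H⁻²·Gy² = cd · (kg⁻²·m⁻⁴·s⁴·A⁴) · (m⁴·s⁻⁴) = kg⁻²·A⁴·cd.
The exponent of A is 4.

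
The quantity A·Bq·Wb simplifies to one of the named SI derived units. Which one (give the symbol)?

Bq = 1/s = s⁻¹ (activity is decays per second).
Wb = V·s (flux: a volt is a weber per second),
    = kg·m²·s⁻²·A⁻¹.
Combining: A·Bq·Wb = A · s⁻¹ · (kg·m²·s⁻²·A⁻¹) = kg·m²·s⁻³.
kg·m²·s⁻³ is the base-SI form of the watt.

W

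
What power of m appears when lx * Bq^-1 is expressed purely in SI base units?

-2

lx = lm/m² (illuminance = luminous flux per area),
    = m⁻²·cd.
Bq = 1/s = s⁻¹ (activity is decays per second).
So Bq⁻¹ = s.
Combining: lx·Bq⁻¹ = (m⁻²·cd) · s = m⁻²·s·cd.
The exponent of m is -2.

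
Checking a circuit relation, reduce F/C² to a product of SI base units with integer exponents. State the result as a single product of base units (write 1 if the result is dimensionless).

C = s·A.
So C⁻² = s⁻²·A⁻².
F = kg⁻¹·m⁻²·s⁴·A².
Combining: C⁻²·F = (s⁻²·A⁻²) · (kg⁻¹·m⁻²·s⁴·A²) = kg⁻¹·m⁻²·s².

kg⁻¹·m⁻²·s²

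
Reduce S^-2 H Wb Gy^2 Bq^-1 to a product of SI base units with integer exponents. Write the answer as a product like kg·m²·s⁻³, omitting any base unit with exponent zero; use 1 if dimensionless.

kg⁴·m¹²·s⁻¹³·A⁻⁷

S = 1/Ω (conductance is reciprocal resistance),
    = kg⁻¹·m⁻²·s³·A².
So S⁻² = kg²·m⁴·s⁻⁶·A⁻⁴.
H = Wb/A (inductance = flux per current),
    = kg·m²·s⁻²·A⁻².
Wb = V·s (flux: a volt is a weber per second),
    = kg·m²·s⁻²·A⁻¹.
Gy = J/kg (absorbed dose = energy per mass),
    = m²·s⁻².
So Gy² = m⁴·s⁻⁴.
Bq = 1/s = s⁻¹ (activity is decays per second).
So Bq⁻¹ = s.
Combining: S⁻²·H·Wb·Gy²·Bq⁻¹ = (kg²·m⁴·s⁻⁶·A⁻⁴) · (kg·m²·s⁻²·A⁻²) · (kg·m²·s⁻²·A⁻¹) · (m⁴·s⁻⁴) · s = kg⁴·m¹²·s⁻¹³·A⁻⁷.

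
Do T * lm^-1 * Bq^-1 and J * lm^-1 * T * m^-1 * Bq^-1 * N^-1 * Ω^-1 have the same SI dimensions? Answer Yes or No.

Left side:
  T = Wb/m² (flux density = flux per area),
      = kg·s⁻²·A⁻¹.
  lm = cd·sr = cd (luminous flux; sr is dimensionless).
  So lm⁻¹ = cd⁻¹.
  Bq = 1/s = s⁻¹ (activity is decays per second).
  So Bq⁻¹ = s.
  Combining: T·lm⁻¹·Bq⁻¹ = (kg·s⁻²·A⁻¹) · cd⁻¹ · s = kg·s⁻¹·A⁻¹·cd⁻¹.
Right side:
  J = N·m (work = force × distance),
      = kg·m²·s⁻².
  lm = cd·sr = cd (luminous flux; sr is dimensionless).
  So lm⁻¹ = cd⁻¹.
  T = Wb/m² (flux density = flux per area),
      = kg·s⁻²·A⁻¹.
  Bq = 1/s = s⁻¹ (activity is decays per second).
  So Bq⁻¹ = s.
  N = kg·m/s² = kg·m·s⁻² (force = mass × acceleration).
  So N⁻¹ = kg⁻¹·m⁻¹·s².
  Ω = V/A (resistance = voltage per current),
      = kg·m²·s⁻³·A⁻².
  So Ω⁻¹ = kg⁻¹·m⁻²·s³·A².
  Combining: J·lm⁻¹·T·m⁻¹·Bq⁻¹·N⁻¹·Ω⁻¹ = (kg·m²·s⁻²) · cd⁻¹ · (kg·s⁻²·A⁻¹) · m⁻¹ · s · (kg⁻¹·m⁻¹·s²) · (kg⁻¹·m⁻²·s³·A²) = m⁻²·s²·A·cd⁻¹.
Left is kg·s⁻¹·A⁻¹·cd⁻¹; right is m⁻²·s²·A·cd⁻¹ — different.

No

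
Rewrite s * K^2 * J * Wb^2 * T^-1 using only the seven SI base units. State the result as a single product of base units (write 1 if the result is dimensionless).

kg²·m⁶·s⁻³·A⁻¹·K²

J = N·m (work = force × distance),
    = kg·m²·s⁻².
Wb = V·s (flux: a volt is a weber per second),
    = kg·m²·s⁻²·A⁻¹.
So Wb² = kg²·m⁴·s⁻⁴·A⁻².
T = Wb/m² (flux density = flux per area),
    = kg·s⁻²·A⁻¹.
So T⁻¹ = kg⁻¹·s²·A.
Combining: s·K²·J·Wb²·T⁻¹ = s · K² · (kg·m²·s⁻²) · (kg²·m⁴·s⁻⁴·A⁻²) · (kg⁻¹·s²·A) = kg²·m⁶·s⁻³·A⁻¹·K².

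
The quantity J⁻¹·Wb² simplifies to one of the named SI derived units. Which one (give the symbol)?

J = N·m (work = force × distance),
    = kg·m²·s⁻².
So J⁻¹ = kg⁻¹·m⁻²·s².
Wb = V·s (flux: a volt is a weber per second),
    = kg·m²·s⁻²·A⁻¹.
So Wb² = kg²·m⁴·s⁻⁴·A⁻².
Combining: J⁻¹·Wb² = (kg⁻¹·m⁻²·s²) · (kg²·m⁴·s⁻⁴·A⁻²) = kg·m²·s⁻²·A⁻².
kg·m²·s⁻²·A⁻² is the base-SI form of the henry.

H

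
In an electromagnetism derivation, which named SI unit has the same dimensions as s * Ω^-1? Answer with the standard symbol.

Ω = V/A (resistance = voltage per current),
    = kg·m²·s⁻³·A⁻².
So Ω⁻¹ = kg⁻¹·m⁻²·s³·A².
Combining: s·Ω⁻¹ = s · (kg⁻¹·m⁻²·s³·A²) = kg⁻¹·m⁻²·s⁴·A².
kg⁻¹·m⁻²·s⁴·A² is the base-SI form of the farad.

F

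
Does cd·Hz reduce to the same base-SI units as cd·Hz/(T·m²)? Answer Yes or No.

Left side:
  Hz = s⁻¹.
  Combining: cd·Hz = cd · s⁻¹ = s⁻¹·cd.
Right side:
  T = kg·s⁻²·A⁻¹.
  So T⁻¹ = kg⁻¹·s²·A.
  Hz = s⁻¹.
  Combining: T⁻¹·m⁻²·cd·Hz = (kg⁻¹·s²·A) · m⁻² · cd · s⁻¹ = kg⁻¹·m⁻²·s·A·cd.
Left is s⁻¹·cd; right is kg⁻¹·m⁻²·s·A·cd — different.

No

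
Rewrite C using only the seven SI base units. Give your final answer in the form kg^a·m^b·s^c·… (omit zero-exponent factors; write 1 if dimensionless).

C = A·s = s·A (charge = current × time).

s·A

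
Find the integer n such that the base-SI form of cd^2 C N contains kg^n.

C = s·A.
N = kg·m·s⁻².
Combining: cd²·C·N = cd² · (s·A) · (kg·m·s⁻²) = kg·m·s⁻¹·A·cd².
The exponent of kg is 1.

1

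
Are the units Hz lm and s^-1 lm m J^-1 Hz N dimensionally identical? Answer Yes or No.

Left side:
  Hz = 1/s = s⁻¹ (frequency is cycles per second).
  lm = cd·sr = cd (luminous flux; sr is dimensionless).
  Combining: Hz·lm = s⁻¹ · cd = s⁻¹·cd.
Right side:
  lm = cd·sr = cd (luminous flux; sr is dimensionless).
  J = N·m (work = force × distance),
      = kg·m²·s⁻².
  So J⁻¹ = kg⁻¹·m⁻²·s².
  Hz = 1/s = s⁻¹ (frequency is cycles per second).
  N = kg·m/s² = kg·m·s⁻² (force = mass × acceleration).
  Combining: s⁻¹·lm·m·J⁻¹·Hz·N = s⁻¹ · cd · m · (kg⁻¹·m⁻²·s²) · s⁻¹ · (kg·m·s⁻²) = s⁻²·cd.
Left is s⁻¹·cd; right is s⁻²·cd — different.

No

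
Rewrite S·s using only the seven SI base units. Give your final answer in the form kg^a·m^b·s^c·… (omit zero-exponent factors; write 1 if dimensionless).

S = 1/Ω (conductance is reciprocal resistance),
    = kg⁻¹·m⁻²·s³·A².
Combining: S·s = (kg⁻¹·m⁻²·s³·A²) · s = kg⁻¹·m⁻²·s⁴·A².

kg⁻¹·m⁻²·s⁴·A²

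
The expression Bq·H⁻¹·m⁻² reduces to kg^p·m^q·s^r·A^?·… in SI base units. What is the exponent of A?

Bq = 1/s = s⁻¹ (activity is decays per second).
H = Wb/A (inductance = flux per current),
    = kg·m²·s⁻²·A⁻².
So H⁻¹ = kg⁻¹·m⁻²·s²·A².
Combining: Bq·H⁻¹·m⁻² = s⁻¹ · (kg⁻¹·m⁻²·s²·A²) · m⁻² = kg⁻¹·m⁻⁴·s·A².
The exponent of A is 2.

2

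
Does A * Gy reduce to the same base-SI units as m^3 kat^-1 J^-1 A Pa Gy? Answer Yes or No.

No

Left side:
  Gy = J/kg (absorbed dose = energy per mass),
      = m²·s⁻².
  Combining: A·Gy = A · (m²·s⁻²) = m²·s⁻²·A.
Right side:
  kat = mol/s = s⁻¹·mol (catalytic activity).
  So kat⁻¹ = s·mol⁻¹.
  J = N·m (work = force × distance),
      = kg·m²·s⁻².
  So J⁻¹ = kg⁻¹·m⁻²·s².
  Pa = N/m² (pressure = force per area),
      = kg·m⁻¹·s⁻².
  Gy = J/kg (absorbed dose = energy per mass),
      = m²·s⁻².
  Combining: m³·kat⁻¹·J⁻¹·A·Pa·Gy = m³ · (s·mol⁻¹) · (kg⁻¹·m⁻²·s²) · A · (kg·m⁻¹·s⁻²) · (m²·s⁻²) = m²·s⁻¹·A·mol⁻¹.
Left is m²·s⁻²·A; right is m²·s⁻¹·A·mol⁻¹ — different.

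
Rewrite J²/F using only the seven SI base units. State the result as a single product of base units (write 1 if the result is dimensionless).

kg³·m⁶·s⁻⁸·A⁻²

F = C/V (capacitance = charge per voltage),
    = A·s/(kg·m²·s⁻³·A⁻¹) (substituting C and V),
    = kg⁻¹·m⁻²·s⁴·A².
So F⁻¹ = kg·m²·s⁻⁴·A⁻².
J = N·m (work = force × distance),
    = kg·m²·s⁻².
So J² = kg²·m⁴·s⁻⁴.
Combining: F⁻¹·J² = (kg·m²·s⁻⁴·A⁻²) · (kg²·m⁴·s⁻⁴) = kg³·m⁶·s⁻⁸·A⁻².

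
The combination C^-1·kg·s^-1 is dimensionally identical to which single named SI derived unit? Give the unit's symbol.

C = A·s = s·A (charge = current × time).
So C⁻¹ = s⁻¹·A⁻¹.
Combining: C⁻¹·kg·s⁻¹ = (s⁻¹·A⁻¹) · kg · s⁻¹ = kg·s⁻²·A⁻¹.
kg·s⁻²·A⁻¹ is the base-SI form of the tesla.

T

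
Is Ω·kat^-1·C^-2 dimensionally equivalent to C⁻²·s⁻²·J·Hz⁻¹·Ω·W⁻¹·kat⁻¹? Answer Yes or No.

Yes

Left side:
  Ω = kg·m²·s⁻³·A⁻².
  kat = s⁻¹·mol.
  So kat⁻¹ = s·mol⁻¹.
  C = s·A.
  So C⁻² = s⁻²·A⁻².
  Combining: Ω·kat⁻¹·C⁻² = (kg·m²·s⁻³·A⁻²) · (s·mol⁻¹) · (s⁻²·A⁻²) = kg·m²·s⁻⁴·A⁻⁴·mol⁻¹.
Right side:
  C = s·A.
  So C⁻² = s⁻²·A⁻².
  J = kg·m²·s⁻².
  Hz = s⁻¹.
  So Hz⁻¹ = s.
  Ω = kg·m²·s⁻³·A⁻².
  W = kg·m²·s⁻³.
  So W⁻¹ = kg⁻¹·m⁻²·s³.
  kat = s⁻¹·mol.
  So kat⁻¹ = s·mol⁻¹.
  Combining: C⁻²·s⁻²·J·Hz⁻¹·Ω·W⁻¹·kat⁻¹ = (s⁻²·A⁻²) · s⁻² · (kg·m²·s⁻²) · s · (kg·m²·s⁻³·A⁻²) · (kg⁻¹·m⁻²·s³) · (s·mol⁻¹) = kg·m²·s⁻⁴·A⁻⁴·mol⁻¹.
Both reduce to kg·m²·s⁻⁴·A⁻⁴·mol⁻¹.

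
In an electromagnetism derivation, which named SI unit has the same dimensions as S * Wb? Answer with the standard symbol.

C

S = kg⁻¹·m⁻²·s³·A².
Wb = kg·m²·s⁻²·A⁻¹.
Combining: S·Wb = (kg⁻¹·m⁻²·s³·A²) · (kg·m²·s⁻²·A⁻¹) = s·A.
s·A is the base-SI form of the coulomb.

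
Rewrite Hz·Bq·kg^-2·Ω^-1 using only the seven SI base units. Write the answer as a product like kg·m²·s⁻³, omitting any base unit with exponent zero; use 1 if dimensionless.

kg⁻³·m⁻²·s·A²

Hz = 1/s = s⁻¹ (frequency is cycles per second).
Bq = 1/s = s⁻¹ (activity is decays per second).
Ω = V/A (resistance = voltage per current),
    = kg·m²·s⁻³·A⁻².
So Ω⁻¹ = kg⁻¹·m⁻²·s³·A².
Combining: Hz·Bq·kg⁻²·Ω⁻¹ = s⁻¹ · s⁻¹ · kg⁻² · (kg⁻¹·m⁻²·s³·A²) = kg⁻³·m⁻²·s·A².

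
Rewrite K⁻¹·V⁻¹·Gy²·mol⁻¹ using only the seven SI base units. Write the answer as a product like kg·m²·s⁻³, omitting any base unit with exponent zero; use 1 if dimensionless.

V = W/A (potential = power per current),
    = kg·m²·s⁻³·A⁻¹.
So V⁻¹ = kg⁻¹·m⁻²·s³·A.
Gy = J/kg (absorbed dose = energy per mass),
    = m²·s⁻².
So Gy² = m⁴·s⁻⁴.
Combining: K⁻¹·V⁻¹·Gy²·mol⁻¹ = K⁻¹ · (kg⁻¹·m⁻²·s³·A) · (m⁴·s⁻⁴) · mol⁻¹ = kg⁻¹·m²·s⁻¹·A·K⁻¹·mol⁻¹.

kg⁻¹·m²·s⁻¹·A·K⁻¹·mol⁻¹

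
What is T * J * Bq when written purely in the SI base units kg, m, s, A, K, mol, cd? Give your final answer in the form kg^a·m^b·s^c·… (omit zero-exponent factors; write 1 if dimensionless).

T = kg·s⁻²·A⁻¹.
J = kg·m²·s⁻².
Bq = s⁻¹.
Combining: T·J·Bq = (kg·s⁻²·A⁻¹) · (kg·m²·s⁻²) · s⁻¹ = kg²·m²·s⁻⁵·A⁻¹.

kg²·m²·s⁻⁵·A⁻¹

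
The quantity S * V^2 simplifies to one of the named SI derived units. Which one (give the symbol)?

S = 1/Ω (conductance is reciprocal resistance),
    = kg⁻¹·m⁻²·s³·A².
V = W/A (potential = power per current),
    = kg·m²·s⁻³·A⁻¹.
So V² = kg²·m⁴·s⁻⁶·A⁻².
Combining: S·V² = (kg⁻¹·m⁻²·s³·A²) · (kg²·m⁴·s⁻⁶·A⁻²) = kg·m²·s⁻³.
kg·m²·s⁻³ is the base-SI form of the watt.

W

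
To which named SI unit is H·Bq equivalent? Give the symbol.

H = Wb/A (inductance = flux per current),
    = kg·m²·s⁻²·A⁻².
Bq = 1/s = s⁻¹ (activity is decays per second).
Combining: H·Bq = (kg·m²·s⁻²·A⁻²) · s⁻¹ = kg·m²·s⁻³·A⁻².
kg·m²·s⁻³·A⁻² is the base-SI form of the ohm.

Ω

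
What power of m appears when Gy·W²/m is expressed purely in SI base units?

5

Gy = J/kg (absorbed dose = energy per mass),
    = m²·s⁻².
W = J/s (power = energy per time),
    = kg·m²·s⁻³.
So W² = kg²·m⁴·s⁻⁶.
Combining: Gy·W²·m⁻¹ = (m²·s⁻²) · (kg²·m⁴·s⁻⁶) · m⁻¹ = kg²·m⁵·s⁻⁸.
The exponent of m is 5.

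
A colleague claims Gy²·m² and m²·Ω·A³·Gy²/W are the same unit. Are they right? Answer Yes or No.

Left side:
  Gy = m²·s⁻².
  So Gy² = m⁴·s⁻⁴.
  Combining: Gy²·m² = (m⁴·s⁻⁴) · m² = m⁶·s⁻⁴.
Right side:
  W = J/s (power = energy per time),
      = kg·m²·s⁻³.
  So W⁻¹ = kg⁻¹·m⁻²·s³.
  Ω = V/A (resistance = voltage per current),
      = kg·m²·s⁻³·A⁻².
  Gy = J/kg (absorbed dose = energy per mass),
      = m²·s⁻².
  So Gy² = m⁴·s⁻⁴.
  Combining: W⁻¹·m²·Ω·A³·Gy² = (kg⁻¹·m⁻²·s³) · m² · (kg·m²·s⁻³·A⁻²) · A³ · (m⁴·s⁻⁴) = m⁶·s⁻⁴·A.
Left is m⁶·s⁻⁴; right is m⁶·s⁻⁴·A — different.

No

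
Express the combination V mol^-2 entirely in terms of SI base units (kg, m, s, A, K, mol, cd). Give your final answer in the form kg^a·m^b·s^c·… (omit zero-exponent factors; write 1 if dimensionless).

kg·m²·s⁻³·A⁻¹·mol⁻²

V = W/A (potential = power per current),
    = kg·m²·s⁻³·A⁻¹.
Combining: V·mol⁻² = (kg·m²·s⁻³·A⁻¹) · mol⁻² = kg·m²·s⁻³·A⁻¹·mol⁻².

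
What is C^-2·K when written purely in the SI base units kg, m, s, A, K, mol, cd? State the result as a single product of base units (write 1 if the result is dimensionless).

s⁻²·A⁻²·K

C = s·A.
So C⁻² = s⁻²·A⁻².
Combining: C⁻²·K = (s⁻²·A⁻²) · K = s⁻²·A⁻²·K.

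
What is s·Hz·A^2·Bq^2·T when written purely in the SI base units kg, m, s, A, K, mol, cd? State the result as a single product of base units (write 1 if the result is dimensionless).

kg·s⁻⁴·A

Hz = s⁻¹.
Bq = s⁻¹.
So Bq² = s⁻².
T = kg·s⁻²·A⁻¹.
Combining: s·Hz·A²·Bq²·T = s · s⁻¹ · A² · s⁻² · (kg·s⁻²·A⁻¹) = kg·s⁻⁴·A.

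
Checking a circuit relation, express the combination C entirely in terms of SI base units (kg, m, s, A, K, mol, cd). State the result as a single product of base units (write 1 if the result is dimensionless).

C = A·s = s·A (charge = current × time).

s·A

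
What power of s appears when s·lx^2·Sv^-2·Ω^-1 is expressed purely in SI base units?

lx = lm/m² (illuminance = luminous flux per area),
    = m⁻²·cd.
So lx² = m⁻⁴·cd².
Sv = J/kg (equivalent dose = energy per mass),
    = m²·s⁻².
So Sv⁻² = m⁻⁴·s⁴.
Ω = V/A (resistance = voltage per current),
    = kg·m²·s⁻³·A⁻².
So Ω⁻¹ = kg⁻¹·m⁻²·s³·A².
Combining: s·lx²·Sv⁻²·Ω⁻¹ = s · (m⁻⁴·cd²) · (m⁻⁴·s⁴) · (kg⁻¹·m⁻²·s³·A²) = kg⁻¹·m⁻¹⁰·s⁸·A²·cd².
The exponent of s is 8.

8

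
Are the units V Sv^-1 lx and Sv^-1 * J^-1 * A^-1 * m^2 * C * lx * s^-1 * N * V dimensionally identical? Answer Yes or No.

Left side:
  V = kg·m²·s⁻³·A⁻¹.
  Sv = m²·s⁻².
  So Sv⁻¹ = m⁻²·s².
  lx = m⁻²·cd.
  Combining: V·Sv⁻¹·lx = (kg·m²·s⁻³·A⁻¹) · (m⁻²·s²) · (m⁻²·cd) = kg·m⁻²·s⁻¹·A⁻¹·cd.
Right side:
  Sv = J/kg (equivalent dose = energy per mass),
      = m²·s⁻².
  So Sv⁻¹ = m⁻²·s².
  J = N·m (work = force × distance),
      = kg·m²·s⁻².
  So J⁻¹ = kg⁻¹·m⁻²·s².
  C = A·s = s·A (charge = current × time).
  lx = lm/m² (illuminance = luminous flux per area),
      = m⁻²·cd.
  N = kg·m/s² = kg·m·s⁻² (force = mass × acceleration).
  V = W/A (potential = power per current),
      = kg·m²·s⁻³·A⁻¹.
  Combining: Sv⁻¹·J⁻¹·A⁻¹·m²·C·lx·s⁻¹·N·V = (m⁻²·s²) · (kg⁻¹·m⁻²·s²) · A⁻¹ · m² · (s·A) · (m⁻²·cd) · s⁻¹ · (kg·m·s⁻²) · (kg·m²·s⁻³·A⁻¹) = kg·m⁻¹·s⁻¹·A⁻¹·cd.
Left is kg·m⁻²·s⁻¹·A⁻¹·cd; right is kg·m⁻¹·s⁻¹·A⁻¹·cd — different.

No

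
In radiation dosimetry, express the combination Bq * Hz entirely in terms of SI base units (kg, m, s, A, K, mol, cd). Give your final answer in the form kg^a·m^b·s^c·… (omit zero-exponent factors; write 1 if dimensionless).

s⁻²

Bq = s⁻¹.
Hz = s⁻¹.
Combining: Bq·Hz = s⁻¹ · s⁻¹ = s⁻².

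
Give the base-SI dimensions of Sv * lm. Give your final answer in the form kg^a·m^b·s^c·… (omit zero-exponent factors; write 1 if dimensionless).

m²·s⁻²·cd

Sv = m²·s⁻².
lm = cd.
Combining: Sv·lm = (m²·s⁻²) · cd = m²·s⁻²·cd.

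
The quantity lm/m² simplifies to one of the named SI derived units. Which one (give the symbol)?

lm = cd·sr = cd (luminous flux; sr is dimensionless).
Combining: lm·m⁻² = cd · m⁻² = m⁻²·cd.
m⁻²·cd is the base-SI form of the lux.

lx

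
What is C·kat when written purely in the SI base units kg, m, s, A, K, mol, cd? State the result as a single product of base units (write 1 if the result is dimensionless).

A·mol

C = A·s = s·A (charge = current × time).
kat = mol/s = s⁻¹·mol (catalytic activity).
Combining: C·kat = (s·A) · (s⁻¹·mol) = A·mol.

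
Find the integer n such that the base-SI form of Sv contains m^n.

Sv = J/kg (equivalent dose = energy per mass),
    = m²·s⁻².
The exponent of m is 2.

2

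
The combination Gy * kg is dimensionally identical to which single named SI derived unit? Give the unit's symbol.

J

Gy = J/kg (absorbed dose = energy per mass),
    = m²·s⁻².
Combining: Gy·kg = (m²·s⁻²) · kg = kg·m²·s⁻².
kg·m²·s⁻² is the base-SI form of the joule.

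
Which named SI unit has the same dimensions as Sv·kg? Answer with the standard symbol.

Sv = J/kg (equivalent dose = energy per mass),
    = m²·s⁻².
Combining: Sv·kg = (m²·s⁻²) · kg = kg·m²·s⁻².
kg·m²·s⁻² is the base-SI form of the joule.

J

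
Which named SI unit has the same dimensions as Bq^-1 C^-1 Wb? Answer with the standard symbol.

Bq = s⁻¹.
So Bq⁻¹ = s.
C = s·A.
So C⁻¹ = s⁻¹·A⁻¹.
Wb = kg·m²·s⁻²·A⁻¹.
Combining: Bq⁻¹·C⁻¹·Wb = s · (s⁻¹·A⁻¹) · (kg·m²·s⁻²·A⁻¹) = kg·m²·s⁻²·A⁻².
kg·m²·s⁻²·A⁻² is the base-SI form of the henry.

H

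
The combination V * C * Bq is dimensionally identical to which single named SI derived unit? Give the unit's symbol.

V = kg·m²·s⁻³·A⁻¹.
C = s·A.
Bq = s⁻¹.
Combining: V·C·Bq = (kg·m²·s⁻³·A⁻¹) · (s·A) · s⁻¹ = kg·m²·s⁻³.
kg·m²·s⁻³ is the base-SI form of the watt.

W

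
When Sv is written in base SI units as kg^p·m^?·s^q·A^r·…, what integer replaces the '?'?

Sv = J/kg (equivalent dose = energy per mass),
    = m²·s⁻².
The exponent of m is 2.

2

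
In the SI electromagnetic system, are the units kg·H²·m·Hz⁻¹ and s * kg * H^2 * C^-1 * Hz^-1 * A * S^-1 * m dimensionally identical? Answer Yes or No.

Left side:
  H = kg·m²·s⁻²·A⁻².
  So H² = kg²·m⁴·s⁻⁴·A⁻⁴.
  Hz = s⁻¹.
  So Hz⁻¹ = s.
  Combining: kg·H²·m·Hz⁻¹ = kg · (kg²·m⁴·s⁻⁴·A⁻⁴) · m · s = kg³·m⁵·s⁻³·A⁻⁴.
Right side:
  H = kg·m²·s⁻²·A⁻².
  So H² = kg²·m⁴·s⁻⁴·A⁻⁴.
  C = s·A.
  So C⁻¹ = s⁻¹·A⁻¹.
  Hz = s⁻¹.
  So Hz⁻¹ = s.
  S = kg⁻¹·m⁻²·s³·A².
  So S⁻¹ = kg·m²·s⁻³·A⁻².
  Combining: s·kg·H²·C⁻¹·Hz⁻¹·A·S⁻¹·m = s · kg · (kg²·m⁴·s⁻⁴·A⁻⁴) · (s⁻¹·A⁻¹) · s · A · (kg·m²·s⁻³·A⁻²) · m = kg⁴·m⁷·s⁻⁶·A⁻⁶.
Left is kg³·m⁵·s⁻³·A⁻⁴; right is kg⁴·m⁷·s⁻⁶·A⁻⁶ — different.

No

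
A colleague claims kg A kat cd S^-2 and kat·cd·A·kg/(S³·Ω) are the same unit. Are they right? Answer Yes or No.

Left side:
  kat = mol/s = s⁻¹·mol (catalytic activity).
  S = 1/Ω (conductance is reciprocal resistance),
      = kg⁻¹·m⁻²·s³·A².
  So S⁻² = kg²·m⁴·s⁻⁶·A⁻⁴.
  Combining: kg·A·kat·cd·S⁻² = kg · A · (s⁻¹·mol) · cd · (kg²·m⁴·s⁻⁶·A⁻⁴) = kg³·m⁴·s⁻⁷·A⁻³·mol·cd.
Right side:
  kat = s⁻¹·mol.
  S = kg⁻¹·m⁻²·s³·A².
  So S⁻³ = kg³·m⁶·s⁻⁹·A⁻⁶.
  Ω = kg·m²·s⁻³·A⁻².
  So Ω⁻¹ = kg⁻¹·m⁻²·s³·A².
  Combining: kat·S⁻³·Ω⁻¹·cd·A·kg = (s⁻¹·mol) · (kg³·m⁶·s⁻⁹·A⁻⁶) · (kg⁻¹·m⁻²·s³·A²) · cd · A · kg = kg³·m⁴·s⁻⁷·A⁻³·mol·cd.
Both reduce to kg³·m⁴·s⁻⁷·A⁻³·mol·cd.

Yes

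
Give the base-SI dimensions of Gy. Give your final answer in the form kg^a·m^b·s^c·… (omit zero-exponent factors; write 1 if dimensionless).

m²·s⁻²

Gy = J/kg (absorbed dose = energy per mass),
    = m²·s⁻².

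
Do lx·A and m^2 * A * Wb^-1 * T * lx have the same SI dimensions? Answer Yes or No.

Left side:
  lx = lm/m² (illuminance = luminous flux per area),
      = m⁻²·cd.
  Combining: lx·A = (m⁻²·cd) · A = m⁻²·A·cd.
Right side:
  Wb = V·s (flux: a volt is a weber per second),
      = kg·m²·s⁻²·A⁻¹.
  So Wb⁻¹ = kg⁻¹·m⁻²·s²·A.
  T = Wb/m² (flux density = flux per area),
      = kg·s⁻²·A⁻¹.
  lx = lm/m² (illuminance = luminous flux per area),
      = m⁻²·cd.
  Combining: m²·A·Wb⁻¹·T·lx = m² · A · (kg⁻¹·m⁻²·s²·A) · (kg·s⁻²·A⁻¹) · (m⁻²·cd) = m⁻²·A·cd.
Both reduce to m⁻²·A·cd.

Yes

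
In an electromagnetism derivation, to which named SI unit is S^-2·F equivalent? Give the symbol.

S = 1/Ω (conductance is reciprocal resistance),
    = kg⁻¹·m⁻²·s³·A².
So S⁻² = kg²·m⁴·s⁻⁶·A⁻⁴.
F = C/V (capacitance = charge per voltage),
    = A·s/(kg·m²·s⁻³·A⁻¹) (substituting C and V),
    = kg⁻¹·m⁻²·s⁴·A².
Combining: S⁻²·F = (kg²·m⁴·s⁻⁶·A⁻⁴) · (kg⁻¹·m⁻²·s⁴·A²) = kg·m²·s⁻²·A⁻².
kg·m²·s⁻²·A⁻² is the base-SI form of the henry.

H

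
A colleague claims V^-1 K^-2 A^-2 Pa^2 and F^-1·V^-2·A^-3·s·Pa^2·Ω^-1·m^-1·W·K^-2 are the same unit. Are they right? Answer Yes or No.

No

Left side:
  V = W/A (potential = power per current),
      = kg·m²·s⁻³·A⁻¹.
  So V⁻¹ = kg⁻¹·m⁻²·s³·A.
  Pa = N/m² (pressure = force per area),
      = kg·m⁻¹·s⁻².
  So Pa² = kg²·m⁻²·s⁻⁴.
  Combining: V⁻¹·K⁻²·A⁻²·Pa² = (kg⁻¹·m⁻²·s³·A) · K⁻² · A⁻² · (kg²·m⁻²·s⁻⁴) = kg·m⁻⁴·s⁻¹·A⁻¹·K⁻².
Right side:
  F = kg⁻¹·m⁻²·s⁴·A².
  So F⁻¹ = kg·m²·s⁻⁴·A⁻².
  V = kg·m²·s⁻³·A⁻¹.
  So V⁻² = kg⁻²·m⁻⁴·s⁶·A².
  Pa = kg·m⁻¹·s⁻².
  So Pa² = kg²·m⁻²·s⁻⁴.
  Ω = kg·m²·s⁻³·A⁻².
  So Ω⁻¹ = kg⁻¹·m⁻²·s³·A².
  W = kg·m²·s⁻³.
  Combining: F⁻¹·V⁻²·A⁻³·s·Pa²·Ω⁻¹·m⁻¹·W·K⁻² = (kg·m²·s⁻⁴·A⁻²) · (kg⁻²·m⁻⁴·s⁶·A²) · A⁻³ · s · (kg²·m⁻²·s⁻⁴) · (kg⁻¹·m⁻²·s³·A²) · m⁻¹ · (kg·m²·s⁻³) · K⁻² = kg·m⁻⁵·s⁻¹·A⁻¹·K⁻².
Left is kg·m⁻⁴·s⁻¹·A⁻¹·K⁻²; right is kg·m⁻⁵·s⁻¹·A⁻¹·K⁻² — different.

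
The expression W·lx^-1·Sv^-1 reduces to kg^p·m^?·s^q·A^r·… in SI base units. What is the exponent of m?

2

W = J/s (power = energy per time),
    = kg·m²·s⁻³.
lx = lm/m² (illuminance = luminous flux per area),
    = m⁻²·cd.
So lx⁻¹ = m²·cd⁻¹.
Sv = J/kg (equivalent dose = energy per mass),
    = m²·s⁻².
So Sv⁻¹ = m⁻²·s².
Combining: W·lx⁻¹·Sv⁻¹ = (kg·m²·s⁻³) · (m²·cd⁻¹) · (m⁻²·s²) = kg·m²·s⁻¹·cd⁻¹.
The exponent of m is 2.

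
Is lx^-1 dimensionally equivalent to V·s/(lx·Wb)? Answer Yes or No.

Yes

Left side:
  lx = lm/m² (illuminance = luminous flux per area),
      = m⁻²·cd.
  So lx⁻¹ = m²·cd⁻¹.
Right side:
  lx = m⁻²·cd.
  So lx⁻¹ = m²·cd⁻¹.
  V = kg·m²·s⁻³·A⁻¹.
  Wb = kg·m²·s⁻²·A⁻¹.
  So Wb⁻¹ = kg⁻¹·m⁻²·s²·A.
  Combining: lx⁻¹·V·Wb⁻¹·s = (m²·cd⁻¹) · (kg·m²·s⁻³·A⁻¹) · (kg⁻¹·m⁻²·s²·A) · s = m²·cd⁻¹.
Both reduce to m²·cd⁻¹.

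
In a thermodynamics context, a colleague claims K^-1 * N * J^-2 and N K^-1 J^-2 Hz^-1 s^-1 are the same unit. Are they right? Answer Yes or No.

Yes

Left side:
  N = kg·m/s² = kg·m·s⁻² (force = mass × acceleration).
  J = N·m (work = force × distance),
      = kg·m²·s⁻².
  So J⁻² = kg⁻²·m⁻⁴·s⁴.
  Combining: K⁻¹·N·J⁻² = K⁻¹ · (kg·m·s⁻²) · (kg⁻²·m⁻⁴·s⁴) = kg⁻¹·m⁻³·s²·K⁻¹.
Right side:
  N = kg·m·s⁻².
  J = kg·m²·s⁻².
  So J⁻² = kg⁻²·m⁻⁴·s⁴.
  Hz = s⁻¹.
  So Hz⁻¹ = s.
  Combining: N·K⁻¹·J⁻²·Hz⁻¹·s⁻¹ = (kg·m·s⁻²) · K⁻¹ · (kg⁻²·m⁻⁴·s⁴) · s · s⁻¹ = kg⁻¹·m⁻³·s²·K⁻¹.
Both reduce to kg⁻¹·m⁻³·s²·K⁻¹.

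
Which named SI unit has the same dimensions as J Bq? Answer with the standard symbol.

J = N·m (work = force × distance),
    = kg·m²·s⁻².
Bq = 1/s = s⁻¹ (activity is decays per second).
Combining: J·Bq = (kg·m²·s⁻²) · s⁻¹ = kg·m²·s⁻³.
kg·m²·s⁻³ is the base-SI form of the watt.

W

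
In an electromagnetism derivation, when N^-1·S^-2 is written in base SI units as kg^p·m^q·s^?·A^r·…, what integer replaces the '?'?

N = kg·m·s⁻².
So N⁻¹ = kg⁻¹·m⁻¹·s².
S = kg⁻¹·m⁻²·s³·A².
So S⁻² = kg²·m⁴·s⁻⁶·A⁻⁴.
Combining: N⁻¹·S⁻² = (kg⁻¹·m⁻¹·s²) · (kg²·m⁴·s⁻⁶·A⁻⁴) = kg·m³·s⁻⁴·A⁻⁴.
The exponent of s is -4.

-4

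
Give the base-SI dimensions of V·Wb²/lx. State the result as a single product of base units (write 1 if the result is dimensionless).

kg³·m⁸·s⁻⁷·A⁻³·cd⁻¹

lx = lm/m² (illuminance = luminous flux per area),
    = m⁻²·cd.
So lx⁻¹ = m²·cd⁻¹.
V = W/A (potential = power per current),
    = kg·m²·s⁻³·A⁻¹.
Wb = V·s (flux: a volt is a weber per second),
    = kg·m²·s⁻²·A⁻¹.
So Wb² = kg²·m⁴·s⁻⁴·A⁻².
Combining: lx⁻¹·V·Wb² = (m²·cd⁻¹) · (kg·m²·s⁻³·A⁻¹) · (kg²·m⁴·s⁻⁴·A⁻²) = kg³·m⁸·s⁻⁷·A⁻³·cd⁻¹.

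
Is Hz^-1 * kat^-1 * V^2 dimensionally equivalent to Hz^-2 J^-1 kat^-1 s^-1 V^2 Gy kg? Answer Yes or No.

Yes

Left side:
  Hz = s⁻¹.
  So Hz⁻¹ = s.
  kat = s⁻¹·mol.
  So kat⁻¹ = s·mol⁻¹.
  V = kg·m²·s⁻³·A⁻¹.
  So V² = kg²·m⁴·s⁻⁶·A⁻².
  Combining: Hz⁻¹·kat⁻¹·V² = s · (s·mol⁻¹) · (kg²·m⁴·s⁻⁶·A⁻²) = kg²·m⁴·s⁻⁴·A⁻²·mol⁻¹.
Right side:
  Hz = s⁻¹.
  So Hz⁻² = s².
  J = kg·m²·s⁻².
  So J⁻¹ = kg⁻¹·m⁻²·s².
  kat = s⁻¹·mol.
  So kat⁻¹ = s·mol⁻¹.
  V = kg·m²·s⁻³·A⁻¹.
  So V² = kg²·m⁴·s⁻⁶·A⁻².
  Gy = m²·s⁻².
  Combining: Hz⁻²·J⁻¹·kat⁻¹·s⁻¹·V²·Gy·kg = s² · (kg⁻¹·m⁻²·s²) · (s·mol⁻¹) · s⁻¹ · (kg²·m⁴·s⁻⁶·A⁻²) · (m²·s⁻²) · kg = kg²·m⁴·s⁻⁴·A⁻²·mol⁻¹.
Both reduce to kg²·m⁴·s⁻⁴·A⁻²·mol⁻¹.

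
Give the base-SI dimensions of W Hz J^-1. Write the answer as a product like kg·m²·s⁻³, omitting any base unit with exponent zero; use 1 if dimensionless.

W = J/s (power = energy per time),
    = kg·m²·s⁻³.
Hz = 1/s = s⁻¹ (frequency is cycles per second).
J = N·m (work = force × distance),
    = kg·m²·s⁻².
So J⁻¹ = kg⁻¹·m⁻²·s².
Combining: W·Hz·J⁻¹ = (kg·m²·s⁻³) · s⁻¹ · (kg⁻¹·m⁻²·s²) = s⁻².

s⁻²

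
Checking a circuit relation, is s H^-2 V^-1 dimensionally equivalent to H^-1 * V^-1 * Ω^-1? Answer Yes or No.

Left side:
  H = Wb/A (inductance = flux per current),
      = kg·m²·s⁻²·A⁻².
  So H⁻² = kg⁻²·m⁻⁴·s⁴·A⁴.
  V = W/A (potential = power per current),
      = kg·m²·s⁻³·A⁻¹.
  So V⁻¹ = kg⁻¹·m⁻²·s³·A.
  Combining: s·H⁻²·V⁻¹ = s · (kg⁻²·m⁻⁴·s⁴·A⁴) · (kg⁻¹·m⁻²·s³·A) = kg⁻³·m⁻⁶·s⁸·A⁵.
Right side:
  H = kg·m²·s⁻²·A⁻².
  So H⁻¹ = kg⁻¹·m⁻²·s²·A².
  V = kg·m²·s⁻³·A⁻¹.
  So V⁻¹ = kg⁻¹·m⁻²·s³·A.
  Ω = kg·m²·s⁻³·A⁻².
  So Ω⁻¹ = kg⁻¹·m⁻²·s³·A².
  Combining: H⁻¹·V⁻¹·Ω⁻¹ = (kg⁻¹·m⁻²·s²·A²) · (kg⁻¹·m⁻²·s³·A) · (kg⁻¹·m⁻²·s³·A²) = kg⁻³·m⁻⁶·s⁸·A⁵.
Both reduce to kg⁻³·m⁻⁶·s⁸·A⁵.

Yes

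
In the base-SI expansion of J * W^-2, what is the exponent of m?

-2

J = N·m (work = force × distance),
    = kg·m²·s⁻².
W = J/s (power = energy per time),
    = kg·m²·s⁻³.
So W⁻² = kg⁻²·m⁻⁴·s⁶.
Combining: J·W⁻² = (kg·m²·s⁻²) · (kg⁻²·m⁻⁴·s⁶) = kg⁻¹·m⁻²·s⁴.
The exponent of m is -2.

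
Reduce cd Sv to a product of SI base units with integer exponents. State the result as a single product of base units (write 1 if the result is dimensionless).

Sv = J/kg (equivalent dose = energy per mass),
    = m²·s⁻².
Combining: cd·Sv = cd · (m²·s⁻²) = m²·s⁻²·cd.

m²·s⁻²·cd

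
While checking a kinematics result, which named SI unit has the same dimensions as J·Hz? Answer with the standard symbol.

J = N·m (work = force × distance),
    = kg·m²·s⁻².
Hz = 1/s = s⁻¹ (frequency is cycles per second).
Combining: J·Hz = (kg·m²·s⁻²) · s⁻¹ = kg·m²·s⁻³.
kg·m²·s⁻³ is the base-SI form of the watt.

W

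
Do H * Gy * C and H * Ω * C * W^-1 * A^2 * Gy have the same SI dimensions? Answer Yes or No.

Left side:
  H = Wb/A (inductance = flux per current),
      = kg·m²·s⁻²·A⁻².
  Gy = J/kg (absorbed dose = energy per mass),
      = m²·s⁻².
  C = A·s = s·A (charge = current × time).
  Combining: H·Gy·C = (kg·m²·s⁻²·A⁻²) · (m²·s⁻²) · (s·A) = kg·m⁴·s⁻³·A⁻¹.
Right side:
  H = Wb/A (inductance = flux per current),
      = kg·m²·s⁻²·A⁻².
  Ω = V/A (resistance = voltage per current),
      = kg·m²·s⁻³·A⁻².
  C = A·s = s·A (charge = current × time).
  W = J/s (power = energy per time),
      = kg·m²·s⁻³.
  So W⁻¹ = kg⁻¹·m⁻²·s³.
  Gy = J/kg (absorbed dose = energy per mass),
      = m²·s⁻².
  Combining: H·Ω·C·W⁻¹·A²·Gy = (kg·m²·s⁻²·A⁻²) · (kg·m²·s⁻³·A⁻²) · (s·A) · (kg⁻¹·m⁻²·s³) · A² · (m²·s⁻²) = kg·m⁴·s⁻³·A⁻¹.
Both reduce to kg·m⁴·s⁻³·A⁻¹.

Yes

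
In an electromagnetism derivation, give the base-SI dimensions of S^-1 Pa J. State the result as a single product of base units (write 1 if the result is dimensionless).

S = kg⁻¹·m⁻²·s³·A².
So S⁻¹ = kg·m²·s⁻³·A⁻².
Pa = kg·m⁻¹·s⁻².
J = kg·m²·s⁻².
Combining: S⁻¹·Pa·J = (kg·m²·s⁻³·A⁻²) · (kg·m⁻¹·s⁻²) · (kg·m²·s⁻²) = kg³·m³·s⁻⁷·A⁻².

kg³·m³·s⁻⁷·A⁻²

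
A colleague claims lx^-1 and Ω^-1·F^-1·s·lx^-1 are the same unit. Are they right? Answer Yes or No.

Left side:
  lx = lm/m² (illuminance = luminous flux per area),
      = m⁻²·cd.
  So lx⁻¹ = m²·cd⁻¹.
Right side:
  Ω = kg·m²·s⁻³·A⁻².
  So Ω⁻¹ = kg⁻¹·m⁻²·s³·A².
  F = kg⁻¹·m⁻²·s⁴·A².
  So F⁻¹ = kg·m²·s⁻⁴·A⁻².
  lx = m⁻²·cd.
  So lx⁻¹ = m²·cd⁻¹.
  Combining: Ω⁻¹·F⁻¹·s·lx⁻¹ = (kg⁻¹·m⁻²·s³·A²) · (kg·m²·s⁻⁴·A⁻²) · s · (m²·cd⁻¹) = m²·cd⁻¹.
Both reduce to m²·cd⁻¹.

Yes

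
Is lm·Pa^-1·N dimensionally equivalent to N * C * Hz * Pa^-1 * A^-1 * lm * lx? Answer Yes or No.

No

Left side:
  lm = cd·sr = cd (luminous flux; sr is dimensionless).
  Pa = N/m² (pressure = force per area),
      = kg·m⁻¹·s⁻².
  So Pa⁻¹ = kg⁻¹·m·s².
  N = kg·m/s² = kg·m·s⁻² (force = mass × acceleration).
  Combining: lm·Pa⁻¹·N = cd · (kg⁻¹·m·s²) · (kg·m·s⁻²) = m²·cd.
Right side:
  N = kg·m/s² = kg·m·s⁻² (force = mass × acceleration).
  C = A·s = s·A (charge = current × time).
  Hz = 1/s = s⁻¹ (frequency is cycles per second).
  Pa = N/m² (pressure = force per area),
      = kg·m⁻¹·s⁻².
  So Pa⁻¹ = kg⁻¹·m·s².
  lm = cd·sr = cd (luminous flux; sr is dimensionless).
  lx = lm/m² (illuminance = luminous flux per area),
      = m⁻²·cd.
  Combining: N·C·Hz·Pa⁻¹·A⁻¹·lm·lx = (kg·m·s⁻²) · (s·A) · s⁻¹ · (kg⁻¹·m·s²) · A⁻¹ · cd · (m⁻²·cd) = cd².
Left is m²·cd; right is cd² — different.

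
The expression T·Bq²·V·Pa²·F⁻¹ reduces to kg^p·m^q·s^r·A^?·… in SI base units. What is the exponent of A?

T = Wb/m² (flux density = flux per area),
    = kg·s⁻²·A⁻¹.
Bq = 1/s = s⁻¹ (activity is decays per second).
So Bq² = s⁻².
V = W/A (potential = power per current),
    = kg·m²·s⁻³·A⁻¹.
Pa = N/m² (pressure = force per area),
    = kg·m⁻¹·s⁻².
So Pa² = kg²·m⁻²·s⁻⁴.
F = C/V (capacitance = charge per voltage),
    = A·s/(kg·m²·s⁻³·A⁻¹) (substituting C and V),
    = kg⁻¹·m⁻²·s⁴·A².
So F⁻¹ = kg·m²·s⁻⁴·A⁻².
Combining: T·Bq²·V·Pa²·F⁻¹ = (kg·s⁻²·A⁻¹) · s⁻² · (kg·m²·s⁻³·A⁻¹) · (kg²·m⁻²·s⁻⁴) · (kg·m²·s⁻⁴·A⁻²) = kg⁵·m²·s⁻¹⁵·A⁻⁴.
The exponent of A is -4.

-4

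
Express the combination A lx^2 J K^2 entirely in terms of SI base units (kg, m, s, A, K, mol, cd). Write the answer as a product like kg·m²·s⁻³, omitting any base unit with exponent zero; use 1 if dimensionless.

kg·m⁻²·s⁻²·A·K²·cd²

lx = m⁻²·cd.
So lx² = m⁻⁴·cd².
J = kg·m²·s⁻².
Combining: A·lx²·J·K² = A · (m⁻⁴·cd²) · (kg·m²·s⁻²) · K² = kg·m⁻²·s⁻²·A·K²·cd².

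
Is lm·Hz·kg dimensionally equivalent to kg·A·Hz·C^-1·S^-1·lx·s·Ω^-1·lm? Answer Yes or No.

No

Left side:
  lm = cd·sr = cd (luminous flux; sr is dimensionless).
  Hz = 1/s = s⁻¹ (frequency is cycles per second).
  Combining: lm·Hz·kg = cd · s⁻¹ · kg = kg·s⁻¹·cd.
Right side:
  Hz = s⁻¹.
  C = s·A.
  So C⁻¹ = s⁻¹·A⁻¹.
  S = kg⁻¹·m⁻²·s³·A².
  So S⁻¹ = kg·m²·s⁻³·A⁻².
  lx = m⁻²·cd.
  Ω = kg·m²·s⁻³·A⁻².
  So Ω⁻¹ = kg⁻¹·m⁻²·s³·A².
  lm = cd.
  Combining: kg·A·Hz·C⁻¹·S⁻¹·lx·s·Ω⁻¹·lm = kg · A · s⁻¹ · (s⁻¹·A⁻¹) · (kg·m²·s⁻³·A⁻²) · (m⁻²·cd) · s · (kg⁻¹·m⁻²·s³·A²) · cd = kg·m⁻²·s⁻¹·cd².
Left is kg·s⁻¹·cd; right is kg·m⁻²·s⁻¹·cd² — different.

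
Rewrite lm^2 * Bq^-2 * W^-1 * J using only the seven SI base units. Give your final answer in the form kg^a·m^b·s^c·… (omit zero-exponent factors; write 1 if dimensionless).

s³·cd²

lm = cd.
So lm² = cd².
Bq = s⁻¹.
So Bq⁻² = s².
W = kg·m²·s⁻³.
So W⁻¹ = kg⁻¹·m⁻²·s³.
J = kg·m²·s⁻².
Combining: lm²·Bq⁻²·W⁻¹·J = cd² · s² · (kg⁻¹·m⁻²·s³) · (kg·m²·s⁻²) = s³·cd².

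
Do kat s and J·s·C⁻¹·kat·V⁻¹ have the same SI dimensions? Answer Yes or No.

Yes

Left side:
  kat = mol/s = s⁻¹·mol (catalytic activity).
  Combining: kat·s = (s⁻¹·mol) · s = mol.
Right side:
  J = kg·m²·s⁻².
  C = s·A.
  So C⁻¹ = s⁻¹·A⁻¹.
  kat = s⁻¹·mol.
  V = kg·m²·s⁻³·A⁻¹.
  So V⁻¹ = kg⁻¹·m⁻²·s³·A.
  Combining: J·s·C⁻¹·kat·V⁻¹ = (kg·m²·s⁻²) · s · (s⁻¹·A⁻¹) · (s⁻¹·mol) · (kg⁻¹·m⁻²·s³·A) = mol.
Both reduce to mol.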